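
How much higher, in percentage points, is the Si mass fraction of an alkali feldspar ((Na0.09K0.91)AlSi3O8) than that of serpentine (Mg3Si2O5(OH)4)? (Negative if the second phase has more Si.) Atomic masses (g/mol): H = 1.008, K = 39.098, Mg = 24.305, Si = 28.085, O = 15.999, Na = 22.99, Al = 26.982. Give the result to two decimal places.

10.16 percentage points

First mineral: 84.255 g Si in 276.877 g formula = 30.43 wt% Si.
Second mineral: 56.170 g Si in 277.108 g formula = 20.27 wt% Si.
30.43% − 20.27% gives a difference of 10.16 percentage points.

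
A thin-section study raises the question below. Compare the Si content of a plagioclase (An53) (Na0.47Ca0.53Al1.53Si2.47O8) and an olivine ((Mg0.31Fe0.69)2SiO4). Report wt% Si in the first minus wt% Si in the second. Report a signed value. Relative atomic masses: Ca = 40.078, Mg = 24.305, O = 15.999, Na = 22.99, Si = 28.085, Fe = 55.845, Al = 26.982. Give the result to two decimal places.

10.38 percentage points

First mineral: 69.370 g Si in 270.691 g formula = 25.63 wt% Si.
Second mineral: 28.085 g Si in 184.216 g formula = 15.25 wt% Si.
25.63% − 15.25% gives a difference of 10.38 percentage points.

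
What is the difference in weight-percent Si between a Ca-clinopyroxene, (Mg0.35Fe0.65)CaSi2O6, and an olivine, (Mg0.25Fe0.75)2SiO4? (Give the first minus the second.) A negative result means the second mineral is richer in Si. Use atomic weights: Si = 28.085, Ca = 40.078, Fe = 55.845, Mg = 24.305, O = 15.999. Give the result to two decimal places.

First mineral: 56.170 g Si in 237.048 g formula = 23.70 wt% Si.
Second mineral: 28.085 g Si in 188.001 g formula = 14.94 wt% Si.
23.70% − 14.94% gives a difference of 8.76 percentage points.

8.76 percentage points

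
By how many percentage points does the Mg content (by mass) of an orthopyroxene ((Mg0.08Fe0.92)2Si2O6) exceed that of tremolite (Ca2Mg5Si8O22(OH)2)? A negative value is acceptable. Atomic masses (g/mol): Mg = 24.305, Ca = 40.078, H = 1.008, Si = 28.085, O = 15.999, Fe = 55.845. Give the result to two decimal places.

Mg in (Mg0.08Fe0.92)2Si2O6: molar mass 258.808 g/mol; 0.16×24.305 = 3.889 g → 1.50 wt%.
Mg in Ca2Mg5Si8O22(OH)2: molar mass 812.353 g/mol; 5×24.305 = 121.525 g → 14.96 wt%.
Difference = 1.50 − 14.96 = -13.46 percentage points.

-13.46 percentage points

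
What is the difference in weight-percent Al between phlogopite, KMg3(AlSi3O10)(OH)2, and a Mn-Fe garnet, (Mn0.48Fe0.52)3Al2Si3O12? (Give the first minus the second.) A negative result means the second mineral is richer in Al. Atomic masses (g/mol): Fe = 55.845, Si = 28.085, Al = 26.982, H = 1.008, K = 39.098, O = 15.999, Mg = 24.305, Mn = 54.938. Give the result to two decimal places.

M(KMg3(AlSi3O10)(OH)2) = 417.254 g/mol, so wt% Al = 26.982/417.254 × 100 = 6.47%.
M((Mn0.48Fe0.52)3Al2Si3O12) = 496.436 g/mol, so wt% Al = 53.964/496.436 × 100 = 10.87%.
6.47 − 10.87 = -4.40 pp.

-4.40 percentage points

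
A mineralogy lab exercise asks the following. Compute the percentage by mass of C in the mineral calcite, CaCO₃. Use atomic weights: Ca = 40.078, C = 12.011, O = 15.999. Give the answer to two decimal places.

Molar mass of CaCO₃: 1*40.078 + 1*12.011 + 3*15.999 = 100.086 g/mol.
Mass of C per formula unit: 1 × 12.011 = 12.011 g.
Weight fraction C = 12.011 / 100.086 = 0.1200.

12.00 wt%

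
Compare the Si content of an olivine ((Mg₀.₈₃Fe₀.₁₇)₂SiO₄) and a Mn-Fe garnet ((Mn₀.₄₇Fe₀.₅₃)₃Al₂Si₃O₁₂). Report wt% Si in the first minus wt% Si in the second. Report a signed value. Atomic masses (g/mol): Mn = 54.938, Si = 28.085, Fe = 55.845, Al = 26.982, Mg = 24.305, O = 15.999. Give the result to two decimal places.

1.58 percentage points

M((Mg₀.₈₃Fe₀.₁₇)₂SiO₄) = 151.415 g/mol, so wt% Si = 28.085/151.415 × 100 = 18.55%.
M((Mn₀.₄₇Fe₀.₅₃)₃Al₂Si₃O₁₂) = 496.463 g/mol, so wt% Si = 84.255/496.463 × 100 = 16.97%.
18.55 − 16.97 = 1.58 pp.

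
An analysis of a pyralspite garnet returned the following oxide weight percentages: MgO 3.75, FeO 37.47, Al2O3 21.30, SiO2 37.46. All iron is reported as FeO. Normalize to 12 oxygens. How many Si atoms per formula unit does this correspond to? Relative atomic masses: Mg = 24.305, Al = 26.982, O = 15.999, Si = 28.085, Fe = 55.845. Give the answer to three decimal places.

3.007 Si apfu

MgO: 3.75/40.304 = 0.09304 mol → 0.09304 mol Mg, 0.09304 mol O.
FeO: 37.47/71.844 = 0.52155 mol → 0.52155 mol Fe, 0.52155 mol O.
Al2O3: 21.30/101.961 = 0.20890 mol → 0.41780 mol Al, 0.62670 mol O.
SiO2: 37.46/60.083 = 0.62347 mol → 0.62347 mol Si, 1.24694 mol O.
Total oxygen = 2.48823 mol. Normalization factor = 12/2.48823 = 4.82271.
Si per 12 O = 0.62347 × 4.82271 = 3.007.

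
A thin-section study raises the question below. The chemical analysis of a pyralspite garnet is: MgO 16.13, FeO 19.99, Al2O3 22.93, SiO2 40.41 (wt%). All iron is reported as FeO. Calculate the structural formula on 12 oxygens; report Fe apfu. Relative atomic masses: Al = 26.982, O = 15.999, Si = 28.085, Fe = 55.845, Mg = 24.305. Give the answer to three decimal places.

MgO: 16.13/40.304 = 0.40021 mol → 0.40021 mol Mg, 0.40021 mol O.
FeO: 19.99/71.844 = 0.27824 mol → 0.27824 mol Fe, 0.27824 mol O.
Al2O3: 22.93/101.961 = 0.22489 mol → 0.44978 mol Al, 0.67467 mol O.
SiO2: 40.41/60.083 = 0.67257 mol → 0.67257 mol Si, 1.34514 mol O.
Total oxygen = 2.69826 mol. Normalization factor = 12/2.69826 = 4.44731.
Fe per 12 O = 0.27824 × 4.44731 = 1.237.

1.237 Fe apfu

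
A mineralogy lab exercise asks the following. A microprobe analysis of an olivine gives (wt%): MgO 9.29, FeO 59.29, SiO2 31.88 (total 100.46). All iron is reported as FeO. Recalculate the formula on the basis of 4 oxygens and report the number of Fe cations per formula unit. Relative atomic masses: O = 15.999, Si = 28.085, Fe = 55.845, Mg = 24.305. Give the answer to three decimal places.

MgO: 9.29/40.304 = 0.23050 mol → 0.23050 mol Mg, 0.23050 mol O.
FeO: 59.29/71.844 = 0.82526 mol → 0.82526 mol Fe, 0.82526 mol O.
SiO2: 31.88/60.083 = 0.53060 mol → 0.53060 mol Si, 1.06120 mol O.
Total oxygen = 2.11696 mol. Normalization factor = 4/2.11696 = 1.88950.
Fe per 4 O = 0.82526 × 1.88950 = 1.559.

1.559 Fe apfu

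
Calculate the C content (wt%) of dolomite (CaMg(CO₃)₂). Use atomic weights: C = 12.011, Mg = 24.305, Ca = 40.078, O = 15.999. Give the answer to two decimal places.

Molar mass of CaMg(CO₃)₂: 1·40.078 + 1·24.305 + 2·12.011 + 6·15.999 = 184.399 g/mol.
Mass of C per formula unit: 2 × 12.011 = 24.022 g.
Weight fraction C = 24.022 / 184.399 = 0.1303.

13.03 wt%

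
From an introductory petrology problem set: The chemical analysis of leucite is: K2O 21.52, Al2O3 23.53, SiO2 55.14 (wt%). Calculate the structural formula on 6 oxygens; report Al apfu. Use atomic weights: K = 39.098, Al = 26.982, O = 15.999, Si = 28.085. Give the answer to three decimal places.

21.52 wt% K2O ÷ 94.195 g/mol = 0.22846 mol, giving 0.45692 K and 0.22846 O.
23.53 wt% Al2O3 ÷ 101.961 g/mol = 0.23077 mol, giving 0.46154 Al and 0.69231 O.
55.14 wt% SiO2 ÷ 60.083 g/mol = 0.91773 mol, giving 0.91773 Si and 1.83546 O.
Oxygen sums to 2.75623; scaling by 6/2.75623 = 2.17689 puts the formula on 6 O.
Al: 0.46154 × 2.17689 = 1.005 atoms per formula unit.

1.005 Al apfu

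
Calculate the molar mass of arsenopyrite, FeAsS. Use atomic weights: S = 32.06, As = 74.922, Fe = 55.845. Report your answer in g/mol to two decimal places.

162.83 g/mol

M = 1·55.845 + 1·74.922 + 1·32.06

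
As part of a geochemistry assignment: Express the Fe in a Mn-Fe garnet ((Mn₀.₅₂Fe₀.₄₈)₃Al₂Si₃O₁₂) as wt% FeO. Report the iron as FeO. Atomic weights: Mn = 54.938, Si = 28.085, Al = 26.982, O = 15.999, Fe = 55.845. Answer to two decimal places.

20.84 wt%

Formula mass = 496.327 g/mol.
1.44 Fe → 1.4400 mol FeO per formula unit; M(FeO) = 71.844, so FeO mass = 103.455 g.
103.455/496.327 × 100 = 20.84 wt%.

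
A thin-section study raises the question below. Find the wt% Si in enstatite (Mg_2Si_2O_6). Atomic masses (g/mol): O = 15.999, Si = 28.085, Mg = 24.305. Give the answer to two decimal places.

Formula mass = 2*24.305 + 2*28.085 + 6*15.999 = 200.774 g/mol, of which 56.170 g is Si.
So Si makes up 56.170/200.774 = 0.2798 of the mass, i.e. 27.98%.

27.98 weight percent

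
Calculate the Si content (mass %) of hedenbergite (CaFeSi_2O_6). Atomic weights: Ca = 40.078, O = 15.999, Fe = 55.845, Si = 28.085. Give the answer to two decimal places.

Formula mass = 1×40.078 + 1×55.845 + 2×28.085 + 6×15.999 = 248.087 g/mol, of which 56.170 g is Si.
So Si makes up 56.170/248.087 = 0.2264 of the mass, i.e. 22.64%.

22.64 mass %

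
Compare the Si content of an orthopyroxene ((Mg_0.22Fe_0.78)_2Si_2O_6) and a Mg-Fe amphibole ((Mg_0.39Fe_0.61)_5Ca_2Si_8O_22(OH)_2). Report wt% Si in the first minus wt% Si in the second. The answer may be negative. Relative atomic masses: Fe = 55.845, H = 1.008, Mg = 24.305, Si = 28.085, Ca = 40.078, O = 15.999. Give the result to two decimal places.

-2.26 percentage points

M((Mg_0.22Fe_0.78)_2Si_2O_6) = 249.976 g/mol, so wt% Si = 56.170/249.976 × 100 = 22.47%.
M((Mg_0.39Fe_0.61)_5Ca_2Si_8O_22(OH)_2) = 908.550 g/mol, so wt% Si = 224.680/908.550 × 100 = 24.73%.
22.47 − 24.73 = -2.26 pp.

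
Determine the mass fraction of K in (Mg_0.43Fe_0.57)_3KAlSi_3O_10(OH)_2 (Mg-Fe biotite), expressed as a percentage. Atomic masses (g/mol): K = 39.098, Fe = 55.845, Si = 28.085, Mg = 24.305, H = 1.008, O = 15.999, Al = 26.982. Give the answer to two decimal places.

M((Mg_0.43Fe_0.57)_3KAlSi_3O_10(OH)_2) = 471.187 g/mol.
K contributes 1 × 39.098 = 39.098 g per mole.
39.098/471.187 = 0.0830 → 8.30%.

8.30 mass %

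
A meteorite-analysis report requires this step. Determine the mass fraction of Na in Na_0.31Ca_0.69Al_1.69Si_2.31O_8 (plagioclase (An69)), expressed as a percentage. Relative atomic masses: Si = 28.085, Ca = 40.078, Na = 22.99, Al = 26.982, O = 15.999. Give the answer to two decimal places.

Formula mass = 0.31*22.99 + 0.69*40.078 + 1.69*26.982 + 2.31*28.085 + 8*15.999 = 273.249 g/mol, of which 7.127 g is Na.
So Na makes up 7.127/273.249 = 0.0261 of the mass, i.e. 2.61%.

2.61 wt%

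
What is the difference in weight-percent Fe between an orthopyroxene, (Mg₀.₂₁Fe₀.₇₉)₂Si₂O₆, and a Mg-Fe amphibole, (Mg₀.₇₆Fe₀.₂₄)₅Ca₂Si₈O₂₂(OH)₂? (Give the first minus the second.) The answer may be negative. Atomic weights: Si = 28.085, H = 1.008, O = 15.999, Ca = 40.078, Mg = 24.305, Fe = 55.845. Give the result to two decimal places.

First mineral: 88.235 g Fe in 250.607 g formula = 35.21 wt% Fe.
Second mineral: 67.014 g Fe in 850.201 g formula = 7.88 wt% Fe.
35.21% − 7.88% gives a difference of 27.33 percentage points.

27.33 percentage points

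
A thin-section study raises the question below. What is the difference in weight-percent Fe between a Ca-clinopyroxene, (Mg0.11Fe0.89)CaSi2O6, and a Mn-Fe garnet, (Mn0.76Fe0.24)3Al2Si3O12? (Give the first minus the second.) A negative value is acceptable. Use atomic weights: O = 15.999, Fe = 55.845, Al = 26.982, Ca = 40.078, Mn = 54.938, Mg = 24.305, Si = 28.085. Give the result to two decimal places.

12.21 percentage points

First mineral: 49.702 g Fe in 244.618 g formula = 20.32 wt% Fe.
Second mineral: 40.208 g Fe in 495.674 g formula = 8.11 wt% Fe.
20.32% − 8.11% gives a difference of 12.21 percentage points.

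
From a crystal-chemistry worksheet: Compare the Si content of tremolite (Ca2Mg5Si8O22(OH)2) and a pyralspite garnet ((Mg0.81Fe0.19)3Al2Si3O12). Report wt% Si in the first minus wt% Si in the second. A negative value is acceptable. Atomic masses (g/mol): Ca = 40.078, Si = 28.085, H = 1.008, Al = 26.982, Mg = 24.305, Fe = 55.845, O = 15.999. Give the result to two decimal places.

M(Ca2Mg5Si8O22(OH)2) = 812.353 g/mol, so wt% Si = 224.680/812.353 × 100 = 27.66%.
M((Mg0.81Fe0.19)3Al2Si3O12) = 421.100 g/mol, so wt% Si = 84.255/421.100 × 100 = 20.01%.
27.66 − 20.01 = 7.65 pp.

7.65 percentage points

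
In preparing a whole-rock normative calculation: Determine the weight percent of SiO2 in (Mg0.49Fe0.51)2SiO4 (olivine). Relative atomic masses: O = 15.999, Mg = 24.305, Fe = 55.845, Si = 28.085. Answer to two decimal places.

M((Mg0.49Fe0.51)2SiO4) = 172.862 g/mol; M(SiO2) = 60.083 g/mol.
Moles SiO2 per formula unit = 1 Si ÷ 1 = 1.0000.
SiO2 fraction = (1.0000 × 60.083) / 172.862 = 60.083/172.862 = 0.3476.

34.76 wt%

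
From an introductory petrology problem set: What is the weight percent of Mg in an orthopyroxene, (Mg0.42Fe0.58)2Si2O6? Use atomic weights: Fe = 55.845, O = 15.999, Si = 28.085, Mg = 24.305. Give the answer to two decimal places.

8.60 wt%

Formula mass = 0.84*24.305 + 1.16*55.845 + 2*28.085 + 6*15.999 = 237.360 g/mol, of which 20.416 g is Mg.
So Mg makes up 20.416/237.360 = 0.0860 of the mass, i.e. 8.60%.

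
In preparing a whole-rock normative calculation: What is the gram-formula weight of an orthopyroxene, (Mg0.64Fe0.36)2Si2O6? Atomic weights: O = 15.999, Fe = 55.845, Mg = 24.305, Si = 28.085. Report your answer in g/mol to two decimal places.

Mg: 1.28 × 24.305 = 31.1104
Fe: 0.72 × 55.845 = 40.2084
Si: 2 × 28.085 = 56.1700
O: 6 × 15.999 = 95.9940
Summing the contributions gives the formula mass.

223.48 g/mol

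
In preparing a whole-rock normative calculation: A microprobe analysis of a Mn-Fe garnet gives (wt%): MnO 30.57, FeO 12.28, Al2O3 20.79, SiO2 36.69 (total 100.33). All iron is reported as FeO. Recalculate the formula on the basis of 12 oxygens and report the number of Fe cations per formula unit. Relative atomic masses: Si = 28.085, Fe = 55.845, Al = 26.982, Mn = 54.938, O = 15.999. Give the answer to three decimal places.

MnO (M=70.937): mol = 0.43095; Mn = 0.43095, O = 0.43095.
FeO (M=71.844): mol = 0.17093; Fe = 0.17093, O = 0.17093.
Al2O3 (M=101.961): mol = 0.20390; Al = 0.40780, O = 0.61170.
SiO2 (M=60.083): mol = 0.61066; Si = 0.61066, O = 1.22132.
ΣO = 2.43490; factor = 12/ΣO = 4.92833.
Fe apfu = 0.17093 × 4.92833 = 0.842.

0.842 Fe apfu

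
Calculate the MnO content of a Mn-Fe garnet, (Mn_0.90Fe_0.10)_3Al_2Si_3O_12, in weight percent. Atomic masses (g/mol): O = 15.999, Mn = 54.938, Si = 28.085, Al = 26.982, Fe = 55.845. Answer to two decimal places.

38.67 wt%

M((Mn_0.90Fe_0.10)_3Al_2Si_3O_12) = 495.293 g/mol; M(MnO) = 70.937 g/mol.
Moles MnO per formula unit = 2.70 Mn ÷ 1 = 2.7000.
MnO fraction = (2.7000 × 70.937) / 495.293 = 191.530/495.293 = 0.3867.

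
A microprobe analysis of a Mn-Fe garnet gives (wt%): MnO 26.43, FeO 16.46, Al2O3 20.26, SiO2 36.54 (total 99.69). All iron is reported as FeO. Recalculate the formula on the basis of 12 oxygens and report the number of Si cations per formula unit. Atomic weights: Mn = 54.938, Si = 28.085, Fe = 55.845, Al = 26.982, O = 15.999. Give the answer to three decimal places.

MnO (M=70.937): mol = 0.37258; Mn = 0.37258, O = 0.37258.
FeO (M=71.844): mol = 0.22911; Fe = 0.22911, O = 0.22911.
Al2O3 (M=101.961): mol = 0.19870; Al = 0.39740, O = 0.59610.
SiO2 (M=60.083): mol = 0.60816; Si = 0.60816, O = 1.21632.
ΣO = 2.41411; factor = 12/ΣO = 4.97078.
Si apfu = 0.60816 × 4.97078 = 3.023.

3.023 Si apfu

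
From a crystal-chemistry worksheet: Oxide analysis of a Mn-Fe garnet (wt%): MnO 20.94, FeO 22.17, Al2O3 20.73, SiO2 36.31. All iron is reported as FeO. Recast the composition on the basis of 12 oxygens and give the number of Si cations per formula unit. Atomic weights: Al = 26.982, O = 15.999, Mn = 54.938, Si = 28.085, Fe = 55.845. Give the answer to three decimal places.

MnO: 20.94/70.937 = 0.29519 mol → 0.29519 mol Mn, 0.29519 mol O.
FeO: 22.17/71.844 = 0.30859 mol → 0.30859 mol Fe, 0.30859 mol O.
Al2O3: 20.73/101.961 = 0.20331 mol → 0.40662 mol Al, 0.60993 mol O.
SiO2: 36.31/60.083 = 0.60433 mol → 0.60433 mol Si, 1.20866 mol O.
Total oxygen = 2.42237 mol. Normalization factor = 12/2.42237 = 4.95383.
Si per 12 O = 0.60433 × 4.95383 = 2.994.

2.994 Si apfu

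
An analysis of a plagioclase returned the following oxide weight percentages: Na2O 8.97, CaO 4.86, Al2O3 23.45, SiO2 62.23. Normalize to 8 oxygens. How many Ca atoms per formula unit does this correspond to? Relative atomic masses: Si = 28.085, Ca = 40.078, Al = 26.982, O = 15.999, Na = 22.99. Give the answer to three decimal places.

Na2O: 8.97/61.979 = 0.14473 mol → 0.28946 mol Na, 0.14473 mol O.
CaO: 4.86/56.077 = 0.08667 mol → 0.08667 mol Ca, 0.08667 mol O.
Al2O3: 23.45/101.961 = 0.22999 mol → 0.45998 mol Al, 0.68997 mol O.
SiO2: 62.23/60.083 = 1.03573 mol → 1.03573 mol Si, 2.07146 mol O.
Total oxygen = 2.99283 mol. Normalization factor = 8/2.99283 = 2.67306.
Ca per 8 O = 0.08667 × 2.67306 = 0.232.

0.232 Ca apfu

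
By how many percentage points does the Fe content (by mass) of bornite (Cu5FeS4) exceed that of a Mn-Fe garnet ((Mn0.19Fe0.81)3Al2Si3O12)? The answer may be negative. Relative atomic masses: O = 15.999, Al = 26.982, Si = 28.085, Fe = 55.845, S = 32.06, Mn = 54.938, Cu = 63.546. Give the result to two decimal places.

-16.16 percentage points

Fe in Cu5FeS4: molar mass 501.815 g/mol; 1×55.845 = 55.845 g → 11.13 wt%.
Fe in (Mn0.19Fe0.81)3Al2Si3O12: molar mass 497.225 g/mol; 2.43×55.845 = 135.703 g → 27.29 wt%.
Difference = 11.13 − 27.29 = -16.16 percentage points.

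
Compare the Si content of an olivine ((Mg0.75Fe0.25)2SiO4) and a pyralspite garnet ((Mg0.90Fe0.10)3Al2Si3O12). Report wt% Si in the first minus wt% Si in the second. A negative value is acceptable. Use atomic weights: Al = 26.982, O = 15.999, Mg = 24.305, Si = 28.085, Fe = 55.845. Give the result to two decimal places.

-2.47 percentage points

M((Mg0.75Fe0.25)2SiO4) = 156.461 g/mol, so wt% Si = 28.085/156.461 × 100 = 17.95%.
M((Mg0.90Fe0.10)3Al2Si3O12) = 412.584 g/mol, so wt% Si = 84.255/412.584 × 100 = 20.42%.
17.95 − 20.42 = -2.47 pp.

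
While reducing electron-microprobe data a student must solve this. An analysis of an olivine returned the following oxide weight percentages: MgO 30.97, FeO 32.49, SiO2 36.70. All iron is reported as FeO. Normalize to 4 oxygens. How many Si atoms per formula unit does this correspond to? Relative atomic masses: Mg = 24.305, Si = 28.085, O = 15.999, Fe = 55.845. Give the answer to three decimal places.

30.97 wt% MgO ÷ 40.304 g/mol = 0.76841 mol, giving 0.76841 Mg and 0.76841 O.
32.49 wt% FeO ÷ 71.844 g/mol = 0.45223 mol, giving 0.45223 Fe and 0.45223 O.
36.70 wt% SiO2 ÷ 60.083 g/mol = 0.61082 mol, giving 0.61082 Si and 1.22164 O.
Oxygen sums to 2.44228; scaling by 4/2.44228 = 1.63781 puts the formula on 4 O.
Si: 0.61082 × 1.63781 = 1.000 atoms per formula unit.

1.000 Si apfu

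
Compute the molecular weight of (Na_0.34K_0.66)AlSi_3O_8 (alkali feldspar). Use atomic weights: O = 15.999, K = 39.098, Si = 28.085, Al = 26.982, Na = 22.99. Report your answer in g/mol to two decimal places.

Na: 0.34 × 22.99 = 7.8166
K: 0.66 × 39.098 = 25.8047
Al: 1 × 26.982 = 26.9820
Si: 3 × 28.085 = 84.2550
O: 8 × 15.999 = 127.9920
Summing the contributions gives the formula mass.

272.85 g/mol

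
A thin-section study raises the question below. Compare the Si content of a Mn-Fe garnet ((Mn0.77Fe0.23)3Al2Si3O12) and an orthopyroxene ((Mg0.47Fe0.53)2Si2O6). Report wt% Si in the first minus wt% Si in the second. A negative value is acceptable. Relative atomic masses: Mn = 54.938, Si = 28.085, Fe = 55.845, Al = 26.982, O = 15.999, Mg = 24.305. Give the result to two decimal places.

First mineral: 84.255 g Si in 495.647 g formula = 17.00 wt% Si.
Second mineral: 56.170 g Si in 234.206 g formula = 23.98 wt% Si.
17.00% − 23.98% gives a difference of -6.98 percentage points.

-6.98 percentage points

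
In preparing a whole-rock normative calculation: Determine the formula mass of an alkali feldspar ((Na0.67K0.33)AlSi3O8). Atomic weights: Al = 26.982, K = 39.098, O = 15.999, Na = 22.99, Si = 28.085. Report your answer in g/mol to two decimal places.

267.53 g/mol

M = 0.67×22.99 + 0.33×39.098 + 1×26.982 + 3×28.085 + 8×15.999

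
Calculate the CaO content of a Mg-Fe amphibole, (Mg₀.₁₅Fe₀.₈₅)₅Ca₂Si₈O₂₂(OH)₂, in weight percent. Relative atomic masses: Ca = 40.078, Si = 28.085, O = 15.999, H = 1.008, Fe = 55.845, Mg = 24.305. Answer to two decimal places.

11.85 wt%

Molar mass of (Mg₀.₁₅Fe₀.₈₅)₅Ca₂Si₈O₂₂(OH)₂ = 0.75×24.305 + 4.25×55.845 + 2×40.078 + 8×28.085 + 24×15.999 + 2×1.008 = 946.398 g/mol.
Each formula unit contains 2 Ca, equivalent to 2/1 = 2.0000 mol CaO.
M(CaO) = 1×40.078 + 1×15.999 = 56.077 g/mol.
Mass of CaO per formula unit = 2.0000 × 56.077 = 112.154 g.
CaO wt% = 112.154 / 946.398 × 100 = 11.85%.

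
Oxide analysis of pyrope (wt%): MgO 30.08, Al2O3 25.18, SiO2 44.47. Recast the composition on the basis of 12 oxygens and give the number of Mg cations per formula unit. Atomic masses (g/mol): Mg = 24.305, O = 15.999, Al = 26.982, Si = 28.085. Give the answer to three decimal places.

3.018 Mg apfu

MgO (M=40.304): mol = 0.74633; Mg = 0.74633, O = 0.74633.
Al2O3 (M=101.961): mol = 0.24696; Al = 0.49392, O = 0.74088.
SiO2 (M=60.083): mol = 0.74014; Si = 0.74014, O = 1.48028.
ΣO = 2.96749; factor = 12/ΣO = 4.04382.
Mg apfu = 0.74633 × 4.04382 = 3.018.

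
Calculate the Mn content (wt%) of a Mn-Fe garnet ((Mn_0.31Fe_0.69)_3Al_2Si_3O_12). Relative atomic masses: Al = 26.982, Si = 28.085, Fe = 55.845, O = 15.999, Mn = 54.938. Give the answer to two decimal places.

10.28 wt%

M((Mn_0.31Fe_0.69)_3Al_2Si_3O_12) = 496.898 g/mol.
Mn contributes 0.93 × 54.938 = 51.092 g per mole.
51.092/496.898 = 0.1028 → 10.28%.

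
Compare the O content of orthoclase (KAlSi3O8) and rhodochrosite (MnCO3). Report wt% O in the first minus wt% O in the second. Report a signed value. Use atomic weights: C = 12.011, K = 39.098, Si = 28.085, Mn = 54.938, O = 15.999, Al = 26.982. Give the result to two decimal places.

M(KAlSi3O8) = 278.327 g/mol, so wt% O = 127.992/278.327 × 100 = 45.99%.
M(MnCO3) = 114.946 g/mol, so wt% O = 47.997/114.946 × 100 = 41.76%.
45.99 − 41.76 = 4.23 pp.

4.23 percentage points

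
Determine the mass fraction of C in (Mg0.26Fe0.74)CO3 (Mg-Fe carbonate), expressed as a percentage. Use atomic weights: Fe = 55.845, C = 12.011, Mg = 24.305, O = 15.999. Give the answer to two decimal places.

Formula mass = 0.26*24.305 + 0.74*55.845 + 1*12.011 + 3*15.999 = 107.653 g/mol, of which 12.011 g is C.
So C makes up 12.011/107.653 = 0.1116 of the mass, i.e. 11.16%.

11.16 mass %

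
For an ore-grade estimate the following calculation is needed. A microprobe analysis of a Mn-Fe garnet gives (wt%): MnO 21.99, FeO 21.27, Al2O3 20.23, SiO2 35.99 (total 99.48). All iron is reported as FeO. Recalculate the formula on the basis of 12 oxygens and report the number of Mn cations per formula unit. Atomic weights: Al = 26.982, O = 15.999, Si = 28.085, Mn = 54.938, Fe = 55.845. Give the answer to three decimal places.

MnO (M=70.937): mol = 0.30999; Mn = 0.30999, O = 0.30999.
FeO (M=71.844): mol = 0.29606; Fe = 0.29606, O = 0.29606.
Al2O3 (M=101.961): mol = 0.19841; Al = 0.39682, O = 0.59523.
SiO2 (M=60.083): mol = 0.59900; Si = 0.59900, O = 1.19800.
ΣO = 2.39928; factor = 12/ΣO = 5.00150.
Mn apfu = 0.30999 × 5.00150 = 1.550.

1.550 Mn apfu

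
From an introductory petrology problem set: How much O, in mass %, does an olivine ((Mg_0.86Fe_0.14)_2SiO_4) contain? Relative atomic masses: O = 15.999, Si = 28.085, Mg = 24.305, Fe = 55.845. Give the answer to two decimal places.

42.80 mass %

Molar mass of (Mg_0.86Fe_0.14)_2SiO_4: 1.72·24.305 + 0.28·55.845 + 1·28.085 + 4·15.999 = 149.522 g/mol.
Mass of O per formula unit: 4 × 15.999 = 63.996 g.
Weight fraction O = 63.996 / 149.522 = 0.4280.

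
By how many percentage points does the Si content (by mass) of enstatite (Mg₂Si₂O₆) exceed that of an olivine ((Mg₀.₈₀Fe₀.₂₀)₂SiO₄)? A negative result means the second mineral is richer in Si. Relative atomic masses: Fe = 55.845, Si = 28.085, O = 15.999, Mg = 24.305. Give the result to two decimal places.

M(Mg₂Si₂O₆) = 200.774 g/mol, so wt% Si = 56.170/200.774 × 100 = 27.98%.
M((Mg₀.₈₀Fe₀.₂₀)₂SiO₄) = 153.307 g/mol, so wt% Si = 28.085/153.307 × 100 = 18.32%.
27.98 − 18.32 = 9.66 pp.

9.66 percentage points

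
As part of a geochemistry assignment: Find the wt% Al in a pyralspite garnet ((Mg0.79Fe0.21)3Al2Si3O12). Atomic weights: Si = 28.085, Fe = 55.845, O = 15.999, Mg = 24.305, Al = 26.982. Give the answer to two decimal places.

Formula mass = 2.37*24.305 + 0.63*55.845 + 2*26.982 + 3*28.085 + 12*15.999 = 422.992 g/mol, of which 53.964 g is Al.
So Al makes up 53.964/422.992 = 0.1276 of the mass, i.e. 12.76%.

12.76 wt%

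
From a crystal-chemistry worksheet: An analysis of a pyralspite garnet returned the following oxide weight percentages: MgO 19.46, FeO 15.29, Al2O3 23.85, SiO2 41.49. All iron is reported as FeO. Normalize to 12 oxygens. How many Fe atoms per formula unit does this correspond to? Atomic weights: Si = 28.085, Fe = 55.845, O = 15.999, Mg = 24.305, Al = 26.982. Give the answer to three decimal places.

MgO (M=40.304): mol = 0.48283; Mg = 0.48283, O = 0.48283.
FeO (M=71.844): mol = 0.21282; Fe = 0.21282, O = 0.21282.
Al2O3 (M=101.961): mol = 0.23391; Al = 0.46782, O = 0.70173.
SiO2 (M=60.083): mol = 0.69054; Si = 0.69054, O = 1.38108.
ΣO = 2.77846; factor = 12/ΣO = 4.31894.
Fe apfu = 0.21282 × 4.31894 = 0.919.

0.919 Fe apfu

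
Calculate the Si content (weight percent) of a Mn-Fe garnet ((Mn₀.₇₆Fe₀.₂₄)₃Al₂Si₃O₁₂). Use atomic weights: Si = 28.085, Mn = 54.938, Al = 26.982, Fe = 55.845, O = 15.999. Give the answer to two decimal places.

17.00 weight percent

Molar mass of (Mn₀.₇₆Fe₀.₂₄)₃Al₂Si₃O₁₂: 2.28×54.938 + 0.72×55.845 + 2×26.982 + 3×28.085 + 12×15.999 = 495.674 g/mol.
Mass of Si per formula unit: 3 × 28.085 = 84.255 g.
Weight fraction Si = 84.255 / 495.674 = 0.1700.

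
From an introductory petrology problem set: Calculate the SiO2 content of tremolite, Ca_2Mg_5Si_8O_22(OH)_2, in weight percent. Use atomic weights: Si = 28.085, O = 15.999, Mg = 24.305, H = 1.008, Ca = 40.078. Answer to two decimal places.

Molar mass of Ca_2Mg_5Si_8O_22(OH)_2 = 2·40.078 + 5·24.305 + 8·28.085 + 24·15.999 + 2·1.008 = 812.353 g/mol.
Each formula unit contains 8 Si, equivalent to 8/1 = 8.0000 mol SiO2.
M(SiO2) = 1×28.085 + 2×15.999 = 60.083 g/mol.
Mass of SiO2 per formula unit = 8.0000 × 60.083 = 480.664 g.
SiO2 wt% = 480.664 / 812.353 × 100 = 59.17%.

59.17 wt%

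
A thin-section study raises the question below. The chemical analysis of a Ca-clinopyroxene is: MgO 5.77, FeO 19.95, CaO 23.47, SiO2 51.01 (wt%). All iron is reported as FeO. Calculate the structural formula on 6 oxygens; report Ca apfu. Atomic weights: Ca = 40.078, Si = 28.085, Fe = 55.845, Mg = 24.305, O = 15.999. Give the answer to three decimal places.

MgO: 5.77/40.304 = 0.14316 mol → 0.14316 mol Mg, 0.14316 mol O.
FeO: 19.95/71.844 = 0.27768 mol → 0.27768 mol Fe, 0.27768 mol O.
CaO: 23.47/56.077 = 0.41853 mol → 0.41853 mol Ca, 0.41853 mol O.
SiO2: 51.01/60.083 = 0.84899 mol → 0.84899 mol Si, 1.69798 mol O.
Total oxygen = 2.53735 mol. Normalization factor = 6/2.53735 = 2.36467.
Ca per 6 O = 0.41853 × 2.36467 = 0.990.

0.990 Ca apfu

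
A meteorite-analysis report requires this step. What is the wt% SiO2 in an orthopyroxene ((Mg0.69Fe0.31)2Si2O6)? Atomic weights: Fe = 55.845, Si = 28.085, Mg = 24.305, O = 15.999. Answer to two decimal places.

M((Mg0.69Fe0.31)2Si2O6) = 220.329 g/mol; M(SiO2) = 60.083 g/mol.
Moles SiO2 per formula unit = 2 Si ÷ 1 = 2.0000.
SiO2 fraction = (2.0000 × 60.083) / 220.329 = 120.166/220.329 = 0.5454.

54.54 wt%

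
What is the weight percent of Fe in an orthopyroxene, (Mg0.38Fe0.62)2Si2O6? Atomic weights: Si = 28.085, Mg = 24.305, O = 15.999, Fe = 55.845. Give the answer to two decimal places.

28.87 wt%

M((Mg0.38Fe0.62)2Si2O6) = 239.884 g/mol.
Fe contributes 1.24 × 55.845 = 69.248 g per mole.
69.248/239.884 = 0.2887 → 28.87%.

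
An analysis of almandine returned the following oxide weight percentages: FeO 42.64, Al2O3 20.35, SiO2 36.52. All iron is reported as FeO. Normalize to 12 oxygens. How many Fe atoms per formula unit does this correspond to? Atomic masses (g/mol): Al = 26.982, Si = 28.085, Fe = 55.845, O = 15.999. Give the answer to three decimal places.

2.958 Fe apfu

FeO: 42.64/71.844 = 0.59351 mol → 0.59351 mol Fe, 0.59351 mol O.
Al2O3: 20.35/101.961 = 0.19959 mol → 0.39918 mol Al, 0.59877 mol O.
SiO2: 36.52/60.083 = 0.60783 mol → 0.60783 mol Si, 1.21566 mol O.
Total oxygen = 2.40794 mol. Normalization factor = 12/2.40794 = 4.98351.
Fe per 12 O = 0.59351 × 4.98351 = 2.958.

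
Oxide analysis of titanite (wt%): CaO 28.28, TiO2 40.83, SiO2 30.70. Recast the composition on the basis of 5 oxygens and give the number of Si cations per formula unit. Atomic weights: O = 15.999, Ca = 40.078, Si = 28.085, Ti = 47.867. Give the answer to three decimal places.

1.002 Si apfu

28.28 wt% CaO ÷ 56.077 g/mol = 0.50431 mol, giving 0.50431 Ca and 0.50431 O.
40.83 wt% TiO2 ÷ 79.865 g/mol = 0.51124 mol, giving 0.51124 Ti and 1.02248 O.
30.70 wt% SiO2 ÷ 60.083 g/mol = 0.51096 mol, giving 0.51096 Si and 1.02192 O.
Oxygen sums to 2.54871; scaling by 5/2.54871 = 1.96178 puts the formula on 5 O.
Si: 0.51096 × 1.96178 = 1.002 atoms per formula unit.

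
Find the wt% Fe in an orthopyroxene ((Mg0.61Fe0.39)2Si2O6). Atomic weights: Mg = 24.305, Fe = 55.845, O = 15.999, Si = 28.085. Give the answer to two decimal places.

Formula mass = 1.22·24.305 + 0.78·55.845 + 2·28.085 + 6·15.999 = 225.375 g/mol, of which 43.559 g is Fe.
So Fe makes up 43.559/225.375 = 0.1933 of the mass, i.e. 19.33%.

19.33 wt%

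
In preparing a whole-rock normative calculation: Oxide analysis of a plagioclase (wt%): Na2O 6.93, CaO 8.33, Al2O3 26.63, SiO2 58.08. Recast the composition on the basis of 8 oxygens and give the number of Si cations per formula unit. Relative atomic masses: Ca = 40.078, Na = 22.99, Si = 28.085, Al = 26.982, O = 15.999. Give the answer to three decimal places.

2.597 Si apfu

Na2O: 6.93/61.979 = 0.11181 mol → 0.22362 mol Na, 0.11181 mol O.
CaO: 8.33/56.077 = 0.14855 mol → 0.14855 mol Ca, 0.14855 mol O.
Al2O3: 26.63/101.961 = 0.26118 mol → 0.52236 mol Al, 0.78354 mol O.
SiO2: 58.08/60.083 = 0.96666 mol → 0.96666 mol Si, 1.93332 mol O.
Total oxygen = 2.97722 mol. Normalization factor = 8/2.97722 = 2.68707.
Si per 8 O = 0.96666 × 2.68707 = 2.597.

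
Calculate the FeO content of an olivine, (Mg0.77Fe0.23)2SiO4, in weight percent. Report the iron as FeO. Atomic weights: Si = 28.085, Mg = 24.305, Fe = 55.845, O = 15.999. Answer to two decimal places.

Molar mass of (Mg0.77Fe0.23)2SiO4 = 1.54×24.305 + 0.46×55.845 + 1×28.085 + 4×15.999 = 155.199 g/mol.
Each formula unit contains 0.46 Fe, equivalent to 0.46/1 = 0.4600 mol FeO.
M(FeO) = 1×55.845 + 1×15.999 = 71.844 g/mol.
Mass of FeO per formula unit = 0.4600 × 71.844 = 33.048 g.
FeO wt% = 33.048 / 155.199 × 100 = 21.29%.

21.29 wt%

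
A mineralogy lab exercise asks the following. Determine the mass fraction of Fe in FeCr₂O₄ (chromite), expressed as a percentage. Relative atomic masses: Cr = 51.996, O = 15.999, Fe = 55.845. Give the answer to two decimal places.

24.95 wt%

Formula mass = 1·55.845 + 2·51.996 + 4·15.999 = 223.833 g/mol, of which 55.845 g is Fe.
So Fe makes up 55.845/223.833 = 0.2495 of the mass, i.e. 24.95%.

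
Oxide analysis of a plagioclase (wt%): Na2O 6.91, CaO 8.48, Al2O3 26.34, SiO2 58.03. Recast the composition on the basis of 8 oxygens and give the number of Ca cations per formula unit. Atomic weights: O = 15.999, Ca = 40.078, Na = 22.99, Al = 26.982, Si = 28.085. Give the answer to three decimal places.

0.407 Ca apfu

Na2O (M=61.979): mol = 0.11149; Na = 0.22298, O = 0.11149.
CaO (M=56.077): mol = 0.15122; Ca = 0.15122, O = 0.15122.
Al2O3 (M=101.961): mol = 0.25833; Al = 0.51666, O = 0.77499.
SiO2 (M=60.083): mol = 0.96583; Si = 0.96583, O = 1.93166.
ΣO = 2.96936; factor = 8/ΣO = 2.69418.
Ca apfu = 0.15122 × 2.69418 = 0.407.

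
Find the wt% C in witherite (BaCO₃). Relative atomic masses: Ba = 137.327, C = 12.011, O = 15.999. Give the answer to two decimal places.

6.09 wt%

Molar mass of BaCO₃: 1*137.327 + 1*12.011 + 3*15.999 = 197.335 g/mol.
Mass of C per formula unit: 1 × 12.011 = 12.011 g.
Weight fraction C = 12.011 / 197.335 = 0.0609.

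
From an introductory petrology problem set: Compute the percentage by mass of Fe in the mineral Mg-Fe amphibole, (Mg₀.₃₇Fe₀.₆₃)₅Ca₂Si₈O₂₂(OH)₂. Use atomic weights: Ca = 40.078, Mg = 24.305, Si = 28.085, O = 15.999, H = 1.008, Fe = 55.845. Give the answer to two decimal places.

19.29 wt%

Formula mass = 1.85*24.305 + 3.15*55.845 + 2*40.078 + 8*28.085 + 24*15.999 + 2*1.008 = 911.704 g/mol, of which 175.912 g is Fe.
So Fe makes up 175.912/911.704 = 0.1929 of the mass, i.e. 19.29%.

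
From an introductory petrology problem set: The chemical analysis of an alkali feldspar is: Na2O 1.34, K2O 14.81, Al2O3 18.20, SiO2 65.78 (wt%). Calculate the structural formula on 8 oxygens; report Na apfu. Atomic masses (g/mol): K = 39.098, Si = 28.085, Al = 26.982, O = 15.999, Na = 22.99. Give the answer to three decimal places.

0.119 Na apfu

Na2O (M=61.979): mol = 0.02162; Na = 0.04324, O = 0.02162.
K2O (M=94.195): mol = 0.15723; K = 0.31446, O = 0.15723.
Al2O3 (M=101.961): mol = 0.17850; Al = 0.35700, O = 0.53550.
SiO2 (M=60.083): mol = 1.09482; Si = 1.09482, O = 2.18964.
ΣO = 2.90399; factor = 8/ΣO = 2.75483.
Na apfu = 0.04324 × 2.75483 = 0.119.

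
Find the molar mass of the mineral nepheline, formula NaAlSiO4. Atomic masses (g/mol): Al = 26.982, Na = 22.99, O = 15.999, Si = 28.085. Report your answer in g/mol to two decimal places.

142.05 g/mol

The formula mass is the sum 1*22.99 + 1*26.982 + 1*28.085 + 4*15.999.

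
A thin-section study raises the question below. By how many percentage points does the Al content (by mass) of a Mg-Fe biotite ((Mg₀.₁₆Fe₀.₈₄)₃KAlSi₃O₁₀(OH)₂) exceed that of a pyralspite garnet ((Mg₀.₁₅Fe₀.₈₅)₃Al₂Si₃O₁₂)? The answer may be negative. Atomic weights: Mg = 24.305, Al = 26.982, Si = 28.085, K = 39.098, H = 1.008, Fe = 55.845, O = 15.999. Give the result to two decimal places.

-5.73 percentage points

First mineral: 26.982 g Al in 496.735 g formula = 5.43 wt% Al.
Second mineral: 53.964 g Al in 483.549 g formula = 11.16 wt% Al.
5.43% − 11.16% gives a difference of -5.73 percentage points.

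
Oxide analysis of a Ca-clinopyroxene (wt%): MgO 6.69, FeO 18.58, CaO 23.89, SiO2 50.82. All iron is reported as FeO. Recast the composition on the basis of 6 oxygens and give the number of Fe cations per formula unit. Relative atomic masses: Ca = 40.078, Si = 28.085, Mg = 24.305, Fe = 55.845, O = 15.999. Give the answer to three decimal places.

0.610 Fe apfu

MgO (M=40.304): mol = 0.16599; Mg = 0.16599, O = 0.16599.
FeO (M=71.844): mol = 0.25862; Fe = 0.25862, O = 0.25862.
CaO (M=56.077): mol = 0.42602; Ca = 0.42602, O = 0.42602.
SiO2 (M=60.083): mol = 0.84583; Si = 0.84583, O = 1.69166.
ΣO = 2.54229; factor = 6/ΣO = 2.36008.
Fe apfu = 0.25862 × 2.36008 = 0.610.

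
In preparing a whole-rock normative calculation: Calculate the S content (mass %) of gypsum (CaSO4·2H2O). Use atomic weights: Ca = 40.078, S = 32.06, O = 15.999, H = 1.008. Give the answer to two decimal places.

18.62 mass %

M(CaSO4·2H2O) = 172.164 g/mol.
S contributes 1 × 32.06 = 32.060 g per mole.
32.060/172.164 = 0.1862 → 18.62%.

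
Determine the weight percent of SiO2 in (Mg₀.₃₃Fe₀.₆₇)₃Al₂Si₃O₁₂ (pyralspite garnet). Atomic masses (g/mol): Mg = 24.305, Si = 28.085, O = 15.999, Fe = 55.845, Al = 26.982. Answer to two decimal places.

38.64 wt%

M((Mg₀.₃₃Fe₀.₆₇)₃Al₂Si₃O₁₂) = 466.517 g/mol; M(SiO2) = 60.083 g/mol.
Moles SiO2 per formula unit = 3 Si ÷ 1 = 3.0000.
SiO2 fraction = (3.0000 × 60.083) / 466.517 = 180.249/466.517 = 0.3864.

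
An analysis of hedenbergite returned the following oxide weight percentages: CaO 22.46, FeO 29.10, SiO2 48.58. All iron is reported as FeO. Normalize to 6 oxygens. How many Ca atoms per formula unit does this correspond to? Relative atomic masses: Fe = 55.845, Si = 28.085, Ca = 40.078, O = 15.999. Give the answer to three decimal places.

CaO: 22.46/56.077 = 0.40052 mol → 0.40052 mol Ca, 0.40052 mol O.
FeO: 29.10/71.844 = 0.40504 mol → 0.40504 mol Fe, 0.40504 mol O.
SiO2: 48.58/60.083 = 0.80855 mol → 0.80855 mol Si, 1.61710 mol O.
Total oxygen = 2.42266 mol. Normalization factor = 6/2.42266 = 2.47662.
Ca per 6 O = 0.40052 × 2.47662 = 0.992.

0.992 Ca apfu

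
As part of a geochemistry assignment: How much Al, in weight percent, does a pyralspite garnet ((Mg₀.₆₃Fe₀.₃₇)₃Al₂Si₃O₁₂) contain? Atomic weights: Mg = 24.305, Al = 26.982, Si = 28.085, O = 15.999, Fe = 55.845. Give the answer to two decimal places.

12.32 weight percent

Formula mass = 1.89×24.305 + 1.11×55.845 + 2×26.982 + 3×28.085 + 12×15.999 = 438.131 g/mol, of which 53.964 g is Al.
So Al makes up 53.964/438.131 = 0.1232 of the mass, i.e. 12.32%.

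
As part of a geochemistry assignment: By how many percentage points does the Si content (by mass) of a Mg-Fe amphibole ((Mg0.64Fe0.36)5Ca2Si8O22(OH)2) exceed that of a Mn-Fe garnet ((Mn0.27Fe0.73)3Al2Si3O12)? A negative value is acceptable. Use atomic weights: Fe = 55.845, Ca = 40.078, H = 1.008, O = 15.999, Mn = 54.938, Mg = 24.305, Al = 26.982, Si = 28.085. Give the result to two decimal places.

8.90 percentage points

First mineral: 224.680 g Si in 869.125 g formula = 25.85 wt% Si.
Second mineral: 84.255 g Si in 497.007 g formula = 16.95 wt% Si.
25.85% − 16.95% gives a difference of 8.90 percentage points.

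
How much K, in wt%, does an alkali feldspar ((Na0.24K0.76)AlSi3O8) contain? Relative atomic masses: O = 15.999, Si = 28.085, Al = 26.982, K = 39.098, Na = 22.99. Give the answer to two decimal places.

M((Na0.24K0.76)AlSi3O8) = 274.461 g/mol.
K contributes 0.76 × 39.098 = 29.714 g per mole.
29.714/274.461 = 0.1083 → 10.83%.

10.83 wt%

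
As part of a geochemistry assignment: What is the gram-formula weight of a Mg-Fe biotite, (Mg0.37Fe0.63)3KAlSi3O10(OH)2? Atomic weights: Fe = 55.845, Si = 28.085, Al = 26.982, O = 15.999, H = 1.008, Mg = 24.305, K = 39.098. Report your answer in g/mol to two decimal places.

The formula mass is the sum 1.11(24.305) + 1.89(55.845) + 1(39.098) + 1(26.982) + 3(28.085) + 12(15.999) + 2(1.008).

476.86 g/mol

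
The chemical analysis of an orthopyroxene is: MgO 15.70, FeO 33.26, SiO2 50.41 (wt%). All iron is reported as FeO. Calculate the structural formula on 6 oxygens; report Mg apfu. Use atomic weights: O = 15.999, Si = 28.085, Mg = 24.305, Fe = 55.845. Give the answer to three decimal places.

MgO: 15.70/40.304 = 0.38954 mol → 0.38954 mol Mg, 0.38954 mol O.
FeO: 33.26/71.844 = 0.46295 mol → 0.46295 mol Fe, 0.46295 mol O.
SiO2: 50.41/60.083 = 0.83901 mol → 0.83901 mol Si, 1.67802 mol O.
Total oxygen = 2.53051 mol. Normalization factor = 6/2.53051 = 2.37106.
Mg per 6 O = 0.38954 × 2.37106 = 0.924.

0.924 Mg apfu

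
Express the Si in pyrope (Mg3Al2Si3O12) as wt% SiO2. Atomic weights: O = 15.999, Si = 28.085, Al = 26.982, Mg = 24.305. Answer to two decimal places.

Formula mass = 403.122 g/mol.
3 Si → 3.0000 mol SiO2 per formula unit; M(SiO2) = 60.083, so SiO2 mass = 180.249 g.
180.249/403.122 × 100 = 44.71 wt%.

44.71 wt%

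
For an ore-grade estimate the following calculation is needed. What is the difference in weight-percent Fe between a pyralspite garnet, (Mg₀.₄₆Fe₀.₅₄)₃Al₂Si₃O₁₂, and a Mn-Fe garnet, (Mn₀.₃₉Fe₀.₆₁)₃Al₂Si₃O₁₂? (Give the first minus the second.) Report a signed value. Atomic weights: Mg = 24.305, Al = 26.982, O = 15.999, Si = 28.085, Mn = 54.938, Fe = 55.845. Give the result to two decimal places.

M((Mg₀.₄₆Fe₀.₅₄)₃Al₂Si₃O₁₂) = 454.217 g/mol, so wt% Fe = 90.469/454.217 × 100 = 19.92%.
M((Mn₀.₃₉Fe₀.₆₁)₃Al₂Si₃O₁₂) = 496.681 g/mol, so wt% Fe = 102.196/496.681 × 100 = 20.58%.
19.92 − 20.58 = -0.66 pp.

-0.66 percentage points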